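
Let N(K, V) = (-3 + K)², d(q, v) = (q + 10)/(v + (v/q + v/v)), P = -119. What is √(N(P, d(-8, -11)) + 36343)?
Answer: √51227 ≈ 226.33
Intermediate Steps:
d(q, v) = (10 + q)/(1 + v + v/q) (d(q, v) = (10 + q)/(v + (v/q + 1)) = (10 + q)/(v + (1 + v/q)) = (10 + q)/(1 + v + v/q))
√(N(P, d(-8, -11)) + 36343) = √((-3 - 119)² + 36343) = √((-122)² + 36343) = √(14884 + 36343) = √51227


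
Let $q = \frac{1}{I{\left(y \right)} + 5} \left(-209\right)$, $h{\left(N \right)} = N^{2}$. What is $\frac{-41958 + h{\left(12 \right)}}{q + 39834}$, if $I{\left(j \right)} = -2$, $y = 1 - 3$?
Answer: $- \frac{125442}{119293} \approx -1.0515$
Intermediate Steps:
$y = -2$
$q = - \frac{209}{3}$ ($q = \frac{1}{-2 + 5} \left(-209\right) = \frac{1}{3} \left(-209\right) = - \frac{209}{3} \approx -69.667$)
$\frac{-41958 + h{\left(12 \right)}}{q + 39834} = \frac{-41958 + 12^{2}}{- \frac{209}{3} + 39834} = \frac{-41958 + 144}{\frac{119293}{3}} = \left(-41814\right) \frac{3}{119293} = - \frac{125442}{119293}$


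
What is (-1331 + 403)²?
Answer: 861184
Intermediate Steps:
(-1331 + 403)² = (-928)² = 861184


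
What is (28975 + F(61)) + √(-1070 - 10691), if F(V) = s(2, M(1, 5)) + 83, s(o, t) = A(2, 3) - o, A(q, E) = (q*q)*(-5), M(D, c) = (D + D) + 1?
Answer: 29036 + I*√11761 ≈ 29036.0 + 108.45*I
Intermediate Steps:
M(D, c) = 1 + 2*D (M(D, c) = 2*D + 1 = 1 + 2*D)
A(q, E) = -5*q² (A(q, E) = q²*(-5) = -5*q²)
s(o, t) = -20 - o (s(o, t) = -5*2² - o = -5*4 - o = -20 - o)
F(V) = 61 (F(V) = (-20 - 1*2) + 83 = (-20 - 2) + 83 = -22 + 83 = 61)
(28975 + F(61)) + √(-1070 - 10691) = (28975 + 61) + √(-1070 - 10691) = 29036 + √(-11761) = 29036 + I*√11761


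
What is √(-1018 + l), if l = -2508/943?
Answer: I*√907620526/943 ≈ 31.948*I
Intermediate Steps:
l = -2508/943 (l = -2508*1/943 = -2508/943 ≈ -2.6596)
√(-1018 + l) = √(-1018 - 2508/943) = √(-962482/943) = I*√907620526/943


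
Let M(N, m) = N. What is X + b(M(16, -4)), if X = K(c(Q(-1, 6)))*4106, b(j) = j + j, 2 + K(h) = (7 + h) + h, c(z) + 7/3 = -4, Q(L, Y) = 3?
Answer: -94342/3 ≈ -31447.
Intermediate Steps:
c(z) = -19/3 (c(z) = -7/3 - 4 = -19/3)
K(h) = 5 + 2*h (K(h) = -2 + ((7 + h) + h) = -2 + (7 + 2*h) = 5 + 2*h)
b(j) = 2*j
X = -94438/3 (X = (5 + 2*(-19/3))*4106 = (5 - 38/3)*4106 = -23/3*4106 = -94438/3 ≈ -31479.)
X + b(M(16, -4)) = -94438/3 + 2*16 = -94438/3 + 32 = -94342/3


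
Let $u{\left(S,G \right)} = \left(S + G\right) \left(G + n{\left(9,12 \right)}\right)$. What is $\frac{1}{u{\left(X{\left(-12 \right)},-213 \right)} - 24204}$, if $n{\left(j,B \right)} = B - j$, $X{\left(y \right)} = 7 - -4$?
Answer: $\frac{1}{18216} \approx 5.4897 \cdot 10^{-5}$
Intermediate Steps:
$X{\left(y \right)} = 11$ ($X{\left(y \right)} = 7 + 4 = 11$)
$u{\left(S,G \right)} = \left(3 + G\right) \left(G + S\right)$ ($u{\left(S,G \right)} = \left(S + G\right) \left(G + \left(12 - 9\right)\right) = \left(G + S\right) \left(G + \left(12 - 9\right)\right) = \left(G + S\right) \left(G + 3\right) = \left(G + S\right) \left(3 + G\right) = \left(3 + G\right) \left(G + S\right)$)
$\frac{1}{u{\left(X{\left(-12 \right)},-213 \right)} - 24204} = \frac{1}{\left(\left(-213\right)^{2} + 3 \left(-213\right) + 3 \cdot 11 - 2343\right) - 24204} = \frac{1}{\left(45369 - 639 + 33 - 2343\right) - 24204} = \frac{1}{42420 - 24204} = \frac{1}{18216}$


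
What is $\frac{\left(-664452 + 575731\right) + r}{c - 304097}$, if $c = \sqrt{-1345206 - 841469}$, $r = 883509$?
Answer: $- \frac{60423161609}{23119293021} - \frac{993485 i \sqrt{87467}}{23119293021} \approx -2.6135 - 0.012709 i$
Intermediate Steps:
$c = 5 i \sqrt{87467}$ ($c = \sqrt{-2186675} = 5 i \sqrt{87467} \approx 1478.7 i$)
$\frac{\left(-664452 + 575731\right) + r}{c - 304097} = \frac{\left(-664452 + 575731\right) + 883509}{5 i \sqrt{87467} - 304097} = \frac{-88721 + 883509}{-304097 + 5 i \sqrt{87467}} = \frac{794788}{-304097 + 5 i \sqrt{87467}}$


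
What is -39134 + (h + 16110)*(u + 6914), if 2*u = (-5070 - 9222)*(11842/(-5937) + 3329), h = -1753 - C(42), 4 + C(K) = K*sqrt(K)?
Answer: -675492802578982/1979 + 1975537529112*sqrt(42)/1979 ≈ -3.3486e+11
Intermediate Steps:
C(K) = -4 + K**(3/2) (C(K) = -4 + K*sqrt(K) = -4 + K**(3/2))
h = -1749 - 42*sqrt(42) (h = -1753 - (-4 + 42**(3/2)) = -1753 - (-4 + 42*sqrt(42)) = -1753 + (4 - 42*sqrt(42)) = -1749 - 42*sqrt(42) ≈ -2021.2)
u = -47050290642/1979 (u = ((-5070 - 9222)*(11842/(-5937) + 3329))/2 = (-14292*(11842*(-1/5937) + 3329))/2 = (-14292*(-11842/5937 + 3329))/2 = (-14292*19752431/5937)/2 = (1/2)*(-94100581284/1979) = -47050290642/1979 ≈ -2.3775e+7)
-39134 + (h + 16110)*(u + 6914) = -39134 + ((-1749 - 42*sqrt(42)) + 16110)*(-47050290642/1979 + 6914) = -39134 + (14361 - 42*sqrt(42))*(-47036607836/1979) = -39134 + (-675492725132796/1979 + 1975537529112*sqrt(42)/1979) = -675492802578982/1979 + 1975537529112*sqrt(42)/1979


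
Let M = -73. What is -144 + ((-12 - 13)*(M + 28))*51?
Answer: 57231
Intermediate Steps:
-144 + ((-12 - 13)*(M + 28))*51 = -144 + ((-12 - 13)*(-73 + 28))*51 = -144 - 25*(-45)*51 = -144 + 1125*51 = -144 + 57375 = 57231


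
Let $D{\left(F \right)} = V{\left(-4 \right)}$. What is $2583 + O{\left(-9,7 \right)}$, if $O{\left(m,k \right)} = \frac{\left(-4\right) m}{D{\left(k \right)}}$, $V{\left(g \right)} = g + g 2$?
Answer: $2580$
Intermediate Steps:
$V{\left(g \right)} = 3 g$ ($V{\left(g \right)} = g + 2 g = 3 g$)
$D{\left(F \right)} = -12$ ($D{\left(F \right)} = 3 \left(-4\right) = -12$)
$O{\left(m,k \right)} = \frac{m}{3}$ ($O{\left(m,k \right)} = \frac{\left(-4\right) m}{-12} = - 4 m \left(- \frac{1}{12}\right) = \frac{m}{3}$)
$2583 + O{\left(-9,7 \right)} = 2583 + \frac{1}{3} \left(-9\right) = 2583 - 3 = 2580$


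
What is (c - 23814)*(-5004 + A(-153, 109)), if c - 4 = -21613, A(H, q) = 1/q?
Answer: 24775294005/109 ≈ 2.2730e+8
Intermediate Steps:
c = -21609 (c = 4 - 21613 = -21609)
(c - 23814)*(-5004 + A(-153, 109)) = (-21609 - 23814)*(-5004 + 1/109) = -45423*(-5004 + 1/109) = -45423*(-545435/109) = 24775294005/109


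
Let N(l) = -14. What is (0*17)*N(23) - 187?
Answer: -187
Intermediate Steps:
(0*17)*N(23) - 187 = (0*17)*(-14) - 187 = 0*(-14) - 187 = 0 - 187 = -187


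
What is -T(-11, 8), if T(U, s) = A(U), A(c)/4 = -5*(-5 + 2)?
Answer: -60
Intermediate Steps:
A(c) = 60 (A(c) = 4*(-5*(-5 + 2)) = 4*(-5*(-3)) = 4*15 = 60)
T(U, s) = 60
-T(-11, 8) = -1*60 = -60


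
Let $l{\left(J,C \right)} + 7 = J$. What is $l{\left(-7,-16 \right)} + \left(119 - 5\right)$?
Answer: $100$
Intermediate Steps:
$l{\left(J,C \right)} = -7 + J$
$l{\left(-7,-16 \right)} + \left(119 - 5\right) = \left(-7 - 7\right) + \left(119 - 5\right) = -14 + \left(119 - 5\right) = -14 + 114 = 100$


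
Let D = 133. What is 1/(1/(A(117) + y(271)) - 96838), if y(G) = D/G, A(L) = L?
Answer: -31840/3083321649 ≈ -1.0327e-5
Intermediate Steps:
y(G) = 133/G
1/(1/(A(117) + y(271)) - 96838) = 1/(1/(117 + 133/271) - 96838) = 1/(1/(31840/271) - 96838) = 1/(271/31840 - 96838) = 1/(-3083321649/31840) = -31840/3083321649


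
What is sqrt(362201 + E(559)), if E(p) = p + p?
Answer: sqrt(363319) ≈ 602.76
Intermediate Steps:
E(p) = 2*p
sqrt(362201 + E(559)) = sqrt(362201 + 2*559) = sqrt(362201 + 1118) = sqrt(363319)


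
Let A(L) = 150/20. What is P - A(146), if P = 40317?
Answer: 80619/2 ≈ 40310.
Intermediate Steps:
A(L) = 15/2 (A(L) = 150*(1/20) = 15/2)
P - A(146) = 40317 - 1*15/2 = 40317 - 15/2 = 80619/2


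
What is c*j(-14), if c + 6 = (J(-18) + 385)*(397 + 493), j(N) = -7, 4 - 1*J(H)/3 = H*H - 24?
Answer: 3133732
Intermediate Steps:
J(H) = 84 - 3*H² (J(H) = 12 - 3*(H*H - 24) = 12 - 3*(H² - 24) = 12 - 3*(-24 + H²) = 12 + (72 - 3*H²) = 84 - 3*H²)
c = -447676 (c = -6 + ((84 - 3*(-18)²) + 385)*(397 + 493) = -6 + ((84 - 3*324) + 385)*890 = -6 + ((84 - 972) + 385)*890 = -6 + (-888 + 385)*890 = -6 - 503*890 = -6 - 447670 = -447676)
c*j(-14) = -447676*(-7) = 3133732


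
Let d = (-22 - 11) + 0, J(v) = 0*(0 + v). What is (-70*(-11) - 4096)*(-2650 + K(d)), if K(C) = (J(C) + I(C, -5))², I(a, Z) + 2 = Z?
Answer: 8650926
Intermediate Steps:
I(a, Z) = -2 + Z
J(v) = 0 (J(v) = 0*v = 0)
d = -33 (d = -33 + 0 = -33)
K(C) = 49 (K(C) = (0 + (-2 - 5))² = (0 - 7)² = (-7)² = 49)
(-70*(-11) - 4096)*(-2650 + K(d)) = (-70*(-11) - 4096)*(-2650 + 49) = (770 - 4096)*(-2601) = -3326*(-2601) = 8650926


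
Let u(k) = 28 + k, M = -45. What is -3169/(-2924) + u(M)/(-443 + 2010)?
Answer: 4916115/4581908 ≈ 1.0729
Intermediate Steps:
-3169/(-2924) + u(M)/(-443 + 2010) = -3169/(-2924) + (28 - 45)/(-443 + 2010) = -3169*(-1/2924) - 17/1567 = 3169/2924 - 17*1/1567 = 3169/2924 - 17/1567 = 4916115/4581908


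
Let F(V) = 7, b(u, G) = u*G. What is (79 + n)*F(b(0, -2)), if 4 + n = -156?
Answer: -567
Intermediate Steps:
b(u, G) = G*u
n = -160 (n = -4 - 156 = -160)
(79 + n)*F(b(0, -2)) = (79 - 160)*7 = -81*7 = -567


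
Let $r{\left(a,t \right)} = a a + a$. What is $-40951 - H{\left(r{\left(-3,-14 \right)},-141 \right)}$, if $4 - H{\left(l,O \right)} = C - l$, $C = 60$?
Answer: $-40901$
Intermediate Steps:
$r{\left(a,t \right)} = a + a^{2}$ ($r{\left(a,t \right)} = a^{2} + a = a + a^{2}$)
$H{\left(l,O \right)} = -56 + l$ ($H{\left(l,O \right)} = 4 - \left(60 - l\right) = 4 + \left(-60 + l\right) = -56 + l$)
$-40951 - H{\left(r{\left(-3,-14 \right)},-141 \right)} = -40951 - \left(-56 - 3 \left(1 - 3\right)\right) = -40951 - \left(-56 - -6\right) = -40951 - \left(-56 + 6\right) = -40951 - -50 = -40951 + 50 = -40901$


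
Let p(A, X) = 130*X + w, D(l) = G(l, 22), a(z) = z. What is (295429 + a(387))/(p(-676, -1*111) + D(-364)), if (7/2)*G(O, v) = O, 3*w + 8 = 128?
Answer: -147908/7247 ≈ -20.410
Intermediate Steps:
w = 40 (w = -8/3 + (⅓)*128 = -8/3 + 128/3 = 40)
G(O, v) = 2*O/7
D(l) = 2*l/7
p(A, X) = 40 + 130*X (p(A, X) = 130*X + 40 = 40 + 130*X)
(295429 + a(387))/(p(-676, -1*111) + D(-364)) = (295429 + 387)/((40 + 130*(-1*111)) + (2/7)*(-364)) = 295816/((40 + 130*(-111)) - 104) = 295816/((40 - 14430) - 104) = 295816/(-14390 - 104) = 295816/(-14494) = 295816*(-1/14494) = -147908/7247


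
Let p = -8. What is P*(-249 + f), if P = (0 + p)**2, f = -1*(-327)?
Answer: 4992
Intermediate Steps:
f = 327
P = 64 (P = (0 - 8)**2 = (-8)**2 = 64)
P*(-249 + f) = 64*(-249 + 327) = 64*78 = 4992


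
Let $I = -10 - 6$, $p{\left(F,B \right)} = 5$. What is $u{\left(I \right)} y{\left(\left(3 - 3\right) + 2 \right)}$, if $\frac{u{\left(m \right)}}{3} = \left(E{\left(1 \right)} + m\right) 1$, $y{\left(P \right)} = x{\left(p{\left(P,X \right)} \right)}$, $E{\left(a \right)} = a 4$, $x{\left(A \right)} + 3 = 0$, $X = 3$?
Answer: $108$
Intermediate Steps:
$x{\left(A \right)} = -3$ ($x{\left(A \right)} = -3 + 0 = -3$)
$E{\left(a \right)} = 4 a$
$y{\left(P \right)} = -3$
$I = -16$ ($I = -10 - 6 = -16$)
$u{\left(m \right)} = 12 + 3 m$ ($u{\left(m \right)} = 3 \left(4 \cdot 1 + m\right) 1 = 3 \left(4 + m\right) 1 = 3 \left(4 + m\right) = 12 + 3 m$)
$u{\left(I \right)} y{\left(\left(3 - 3\right) + 2 \right)} = \left(12 + 3 \left(-16\right)\right) \left(-3\right) = \left(12 - 48\right) \left(-3\right) = \left(-36\right) \left(-3\right) = 108$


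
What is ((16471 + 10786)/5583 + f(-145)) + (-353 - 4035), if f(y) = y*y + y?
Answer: 92102093/5583 ≈ 16497.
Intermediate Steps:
f(y) = y + y**2 (f(y) = y**2 + y = y + y**2)
((16471 + 10786)/5583 + f(-145)) + (-353 - 4035) = ((16471 + 10786)/5583 - 145*(1 - 145)) + (-353 - 4035) = (27257*(1/5583) - 145*(-144)) - 4388 = (27257/5583 + 20880) - 4388 = 116600297/5583 - 4388 = 92102093/5583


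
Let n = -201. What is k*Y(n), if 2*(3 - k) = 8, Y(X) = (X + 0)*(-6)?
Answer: -1206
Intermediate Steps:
Y(X) = -6*X (Y(X) = X*(-6) = -6*X)
k = -1 (k = 3 - ½*8 = 3 - 4 = -1)
k*Y(n) = -(-6)*(-201) = -1*1206 = -1206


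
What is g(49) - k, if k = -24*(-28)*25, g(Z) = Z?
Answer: -16751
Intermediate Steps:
k = 16800 (k = 672*25 = 16800)
g(49) - k = 49 - 1*16800 = 49 - 16800 = -16751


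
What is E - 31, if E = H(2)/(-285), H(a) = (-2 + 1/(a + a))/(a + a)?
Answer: -141353/4560 ≈ -30.998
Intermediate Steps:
H(a) = (-2 + 1/(2*a))/(2*a) (H(a) = (-2 + 1/(2*a))/((2*a)) = (-2 + 1/(2*a))*(1/(2*a)) = (-2 + 1/(2*a))/(2*a))
E = 7/4560 (E = ((¼ - 1*2)/2²)/(-285) = ((¼ - 2)/4)*(-1/285) = ((¼)*(-7/4))*(-1/285) = -7/16*(-1/285) = 7/4560 ≈ 0.0015351)
E - 31 = 7/4560 - 31 = -141353/4560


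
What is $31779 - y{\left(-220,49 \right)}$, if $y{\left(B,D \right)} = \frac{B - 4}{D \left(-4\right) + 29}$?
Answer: $\frac{5306869}{167} \approx 31778.0$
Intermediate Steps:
$y{\left(B,D \right)} = \frac{-4 + B}{29 - 4 D}$ ($y{\left(B,D \right)} = \frac{-4 + B}{- 4 D + 29} = \frac{-4 + B}{29 - 4 D}$)
$31779 - y{\left(-220,49 \right)} = 31779 - \frac{4 - -220}{-29 + 4 \cdot 49} = 31779 - \frac{4 + 220}{-29 + 196} = 31779 - \frac{1}{167} \cdot 224 = 31779 - \frac{224}{167} = \frac{5306869}{167}$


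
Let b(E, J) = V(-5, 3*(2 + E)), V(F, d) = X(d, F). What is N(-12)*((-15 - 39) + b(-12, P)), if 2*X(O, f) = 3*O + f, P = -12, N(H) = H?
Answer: 1218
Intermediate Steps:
X(O, f) = f/2 + 3*O/2 (X(O, f) = (3*O + f)/2 = (f + 3*O)/2 = f/2 + 3*O/2)
V(F, d) = F/2 + 3*d/2
b(E, J) = 13/2 + 9*E/2 (b(E, J) = (1/2)*(-5) + 3*(3*(2 + E))/2 = -5/2 + 3*(6 + 3*E)/2 = -5/2 + (9 + 9*E/2) = 13/2 + 9*E/2)
N(-12)*((-15 - 39) + b(-12, P)) = -12*((-15 - 39) + (13/2 + (9/2)*(-12))) = -12*(-54 + (13/2 - 54)) = -12*(-54 - 95/2) = -12*(-203/2) = 1218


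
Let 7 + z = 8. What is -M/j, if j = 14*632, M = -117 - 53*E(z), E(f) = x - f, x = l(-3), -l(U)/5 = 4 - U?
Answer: -1791/8848 ≈ -0.20242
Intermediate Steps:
l(U) = -20 + 5*U (l(U) = -5*(4 - U) = -20 + 5*U)
z = 1 (z = -7 + 8 = 1)
x = -35 (x = -20 + 5*(-3) = -20 - 15 = -35)
E(f) = -35 - f
M = 1791 (M = -117 - 53*(-35 - 1*1) = -117 - 53*(-35 - 1) = -117 - 53*(-36) = -117 + 1908 = 1791)
j = 8848
-M/j = -1791/8848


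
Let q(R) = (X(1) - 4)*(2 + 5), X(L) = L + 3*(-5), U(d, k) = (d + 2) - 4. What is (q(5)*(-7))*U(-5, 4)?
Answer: -6174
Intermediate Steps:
U(d, k) = -2 + d (U(d, k) = (2 + d) - 4 = -2 + d)
X(L) = -15 + L (X(L) = L - 15 = -15 + L)
q(R) = -126 (q(R) = ((-15 + 1) - 4)*(2 + 5) = (-14 - 4)*7 = -18*7 = -126)
(q(5)*(-7))*U(-5, 4) = (-126*(-7))*(-2 - 5) = 882*(-7) = -6174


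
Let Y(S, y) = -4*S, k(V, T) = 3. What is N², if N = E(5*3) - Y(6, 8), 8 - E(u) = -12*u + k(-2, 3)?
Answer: 43681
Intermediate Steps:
E(u) = 5 + 12*u (E(u) = 8 - (-12*u + 3) = 8 - (3 - 12*u) = 8 + (-3 + 12*u) = 5 + 12*u)
N = 209 (N = (5 + 12*(5*3)) - (-4)*6 = (5 + 12*15) - 1*(-24) = (5 + 180) + 24 = 185 + 24 = 209)
N² = 209² = 43681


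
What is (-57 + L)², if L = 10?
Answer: 2209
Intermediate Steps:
(-57 + L)² = (-57 + 10)² = (-47)² = 2209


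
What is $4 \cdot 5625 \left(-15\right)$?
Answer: $-337500$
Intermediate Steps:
$4 \cdot 5625 \left(-15\right) = 4 \left(-84375\right) = -337500$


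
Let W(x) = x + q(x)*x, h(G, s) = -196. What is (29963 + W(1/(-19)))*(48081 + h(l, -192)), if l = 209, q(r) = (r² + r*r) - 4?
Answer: 9841195814730/6859 ≈ 1.4348e+9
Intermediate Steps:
q(r) = -4 + 2*r² (q(r) = (r² + r²) - 4 = 2*r² - 4 = -4 + 2*r²)
W(x) = x + x*(-4 + 2*x²) (W(x) = x + (-4 + 2*x²)*x = x + x*(-4 + 2*x²))
(29963 + W(1/(-19)))*(48081 + h(l, -192)) = (29963 + (-3 + 2*(1/(-19))²)/(-19))*(48081 - 196) = (29963 - (-3 + 2*(-1/19)²)/19)*47885 = (29963 - (-3 + 2*(1/361))/19)*47885 = (29963 - (-3 + 2/361)/19)*47885 = (29963 - 1/19*(-1081/361))*47885 = (29963 + 1081/6859)*47885 = (205517298/6859)*47885 = 9841195814730/6859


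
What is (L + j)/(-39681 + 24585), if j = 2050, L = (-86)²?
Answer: -4723/7548 ≈ -0.62573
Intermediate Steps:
L = 7396
(L + j)/(-39681 + 24585) = (7396 + 2050)/(-39681 + 24585) = 9446/(-15096) = 9446*(-1/15096) = -4723/7548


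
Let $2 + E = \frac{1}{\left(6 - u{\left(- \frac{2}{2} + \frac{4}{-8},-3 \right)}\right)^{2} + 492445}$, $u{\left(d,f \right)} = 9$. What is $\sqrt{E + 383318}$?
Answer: $\frac{\sqrt{92958324288629110}}{492454} \approx 619.13$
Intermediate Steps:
$E = - \frac{984907}{492454}$ ($E = -2 + \frac{1}{\left(6 - 9\right)^{2} + 492445} = -2 + \frac{1}{\left(-3\right)^{2} + 492445} = -2 + \frac{1}{9 + 492445} = -2 + \frac{1}{492454} = - \frac{984907}{492454} \approx -2.0$)
$\sqrt{E + 383318} = \sqrt{- \frac{984907}{492454} + 383318} = \sqrt{\frac{188765497465}{492454}} = \frac{\sqrt{92958324288629110}}{492454}$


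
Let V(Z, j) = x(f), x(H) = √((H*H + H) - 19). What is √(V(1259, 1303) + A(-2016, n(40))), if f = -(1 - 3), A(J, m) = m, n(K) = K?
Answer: √(40 + I*√13) ≈ 6.331 + 0.28476*I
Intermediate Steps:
f = 2 (f = -1*(-2) = 2)
x(H) = √(-19 + H + H²) (x(H) = √((H² + H) - 19) = √((H + H²) - 19) = √(-19 + H + H²))
V(Z, j) = I*√13 (V(Z, j) = √(-19 + 2 + 2²) = √(-19 + 2 + 4) = √(-13) = I*√13)
√(V(1259, 1303) + A(-2016, n(40))) = √(I*√13 + 40) = √(40 + I*√13)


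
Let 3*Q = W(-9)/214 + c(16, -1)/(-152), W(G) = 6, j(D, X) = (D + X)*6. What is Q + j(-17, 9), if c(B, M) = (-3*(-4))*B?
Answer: -98421/2033 ≈ -48.412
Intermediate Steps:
j(D, X) = 6*D + 6*X
c(B, M) = 12*B
Q = -837/2033 (Q = (6/214 + (12*16)/(-152))/3 = (6*(1/214) + 192*(-1/152))/3 = (3/107 - 24/19)/3 = (⅓)*(-2511/2033) = -837/2033 ≈ -0.41171)
Q + j(-17, 9) = -837/2033 + (6*(-17) + 6*9) = -837/2033 + (-102 + 54) = -837/2033 - 48 = -98421/2033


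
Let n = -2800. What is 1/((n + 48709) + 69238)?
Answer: 1/115147 ≈ 8.6846e-6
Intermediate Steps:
1/((n + 48709) + 69238) = 1/((-2800 + 48709) + 69238) = 1/(45909 + 69238) = 1/115147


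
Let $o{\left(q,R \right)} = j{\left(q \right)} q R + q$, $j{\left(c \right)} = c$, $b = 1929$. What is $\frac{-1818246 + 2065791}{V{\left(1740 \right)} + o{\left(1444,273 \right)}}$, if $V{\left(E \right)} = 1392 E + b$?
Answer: $\frac{247545}{571667581} \approx 0.00043302$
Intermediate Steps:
$V{\left(E \right)} = 1929 + 1392 E$ ($V{\left(E \right)} = 1392 E + 1929 = 1929 + 1392 E$)
$o{\left(q,R \right)} = q + R q^{2}$ ($o{\left(q,R \right)} = q q R + q = q^{2} R + q = R q^{2} + q = q + R q^{2}$)
$\frac{-1818246 + 2065791}{V{\left(1740 \right)} + o{\left(1444,273 \right)}} = \frac{-1818246 + 2065791}{\left(1929 + 1392 \cdot 1740\right) + 1444 \left(1 + 273 \cdot 1444\right)} = \frac{247545}{\left(1929 + 2422080\right) + 1444 \left(1 + 394212\right)} = \frac{247545}{2424009 + 1444 \cdot 394213} = \frac{247545}{2424009 + 569243572} = \frac{247545}{571667581}$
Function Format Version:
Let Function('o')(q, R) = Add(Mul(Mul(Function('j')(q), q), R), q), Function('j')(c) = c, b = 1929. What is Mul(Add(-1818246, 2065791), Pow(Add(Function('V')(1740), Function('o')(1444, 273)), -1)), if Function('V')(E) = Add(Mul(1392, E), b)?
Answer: Rational(247545, 571667581) ≈ 0.00043302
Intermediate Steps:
Function('V')(E) = Add(1929, Mul(1392, E)) (Function('V')(E) = Add(Mul(1392, E), 1929) = Add(1929, Mul(1392, E)))
Function('o')(q, R) = Add(q, Mul(R, Pow(q, 2))) (Function('o')(q, R) = Add(Mul(Mul(q, q), R), q) = Add(Mul(Pow(q, 2), R), q) = Add(Mul(R, Pow(q, 2)), q) = Add(q, Mul(R, Pow(q, 2))))
Mul(Add(-1818246, 2065791), Pow(Add(Function('V')(1740), Function('o')(1444, 273)), -1)) = Mul(Add(-1818246, 2065791), Pow(Add(Add(1929, Mul(1392, 1740)), Mul(1444, Add(1, Mul(273, 1444)))), -1)) = Mul(247545, Pow(Add(Add(1929, 2422080), Mul(1444, Add(1, 394212))), -1)) = Mul(247545, Pow(Add(2424009, Mul(1444, 394213)), -1)) = Mul(247545, Pow(Add(2424009, 569243572), -1)) = Mul(247545, Pow(571667581, -1)) = Mul(247545, Rational(1, 571667581)) = Rational(247545, 571667581)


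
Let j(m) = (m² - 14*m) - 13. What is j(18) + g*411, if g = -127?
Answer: -52138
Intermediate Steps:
j(m) = -13 + m² - 14*m
j(18) + g*411 = (-13 + 18² - 14*18) - 127*411 = (-13 + 324 - 252) - 52197 = 59 - 52197 = -52138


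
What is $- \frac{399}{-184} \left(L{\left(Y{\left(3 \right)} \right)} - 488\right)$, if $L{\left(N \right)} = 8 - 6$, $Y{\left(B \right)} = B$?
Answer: $- \frac{96957}{92} \approx -1053.9$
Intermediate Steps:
$L{\left(N \right)} = 2$ ($L{\left(N \right)} = 8 - 6 = 2$)
$- \frac{399}{-184} \left(L{\left(Y{\left(3 \right)} \right)} - 488\right) = - \frac{399}{-184} \left(2 - 488\right) = \left(-399\right) \left(- \frac{1}{184}\right) \left(-486\right) = \frac{399}{184} \left(-486\right) = - \frac{96957}{92}$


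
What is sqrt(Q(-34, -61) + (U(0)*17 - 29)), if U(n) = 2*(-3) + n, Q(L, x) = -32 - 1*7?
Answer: I*sqrt(170) ≈ 13.038*I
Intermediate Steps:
Q(L, x) = -39 (Q(L, x) = -32 - 7 = -39)
U(n) = -6 + n
sqrt(Q(-34, -61) + (U(0)*17 - 29)) = sqrt(-39 + ((-6 + 0)*17 - 29)) = sqrt(-39 + (-6*17 - 29)) = sqrt(-39 + (-102 - 29)) = sqrt(-39 - 131) = sqrt(-170) = I*sqrt(170)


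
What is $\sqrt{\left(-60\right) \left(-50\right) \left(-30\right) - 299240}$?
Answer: $2 i \sqrt{97310} \approx 623.89 i$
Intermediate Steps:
$\sqrt{\left(-60\right) \left(-50\right) \left(-30\right) - 299240} = \sqrt{3000 \left(-30\right) - 299240} = \sqrt{-90000 - 299240} = \sqrt{-389240} = 2 i \sqrt{97310}$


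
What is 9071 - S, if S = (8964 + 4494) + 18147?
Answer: -22534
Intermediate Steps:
S = 31605 (S = 13458 + 18147 = 31605)
9071 - S = 9071 - 1*31605 = 9071 - 31605 = -22534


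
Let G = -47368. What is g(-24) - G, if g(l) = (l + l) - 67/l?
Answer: 1135747/24 ≈ 47323.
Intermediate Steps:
g(l) = -67/l + 2*l (g(l) = 2*l - 67/l = -67/l + 2*l)
g(-24) - G = (-67/(-24) + 2*(-24)) - 1*(-47368) = (-67*(-1/24) - 48) + 47368 = (67/24 - 48) + 47368 = -1085/24 + 47368 = 1135747/24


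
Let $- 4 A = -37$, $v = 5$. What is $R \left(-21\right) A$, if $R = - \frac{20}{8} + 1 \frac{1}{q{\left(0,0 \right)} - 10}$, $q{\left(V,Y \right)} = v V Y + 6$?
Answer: $\frac{8547}{16} \approx 534.19$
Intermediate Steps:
$A = \frac{37}{4}$ ($A = \left(- \frac{1}{4}\right) \left(-37\right) = \frac{37}{4} \approx 9.25$)
$q{\left(V,Y \right)} = 6 + 5 V Y$ ($q{\left(V,Y \right)} = 5 V Y + 6 = 6 + 5 V Y$)
$R = - \frac{11}{4}$ ($R = - \frac{20}{8} + 1 \frac{1}{\left(6 + 5 \cdot 0 \cdot 0\right) - 10} = \left(-20\right) \frac{1}{8} + 1 \frac{1}{\left(6 + 0\right) - 10} = - \frac{5}{2} + 1 \frac{1}{6 - 10} = - \frac{5}{2} + 1 \frac{1}{-4} = - \frac{5}{2} + 1 \left(- \frac{1}{4}\right) = - \frac{5}{2} - \frac{1}{4} = - \frac{11}{4} \approx -2.75$)
$R \left(-21\right) A = \left(- \frac{11}{4}\right) \left(-21\right) \frac{37}{4} = \frac{231}{4} \cdot \frac{37}{4} = \frac{8547}{16}$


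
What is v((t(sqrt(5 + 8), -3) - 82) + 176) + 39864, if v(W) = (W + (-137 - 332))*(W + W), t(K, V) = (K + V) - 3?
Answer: -27166 - 586*sqrt(13) ≈ -29279.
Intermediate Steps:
t(K, V) = -3 + K + V
v(W) = 2*W*(-469 + W) (v(W) = (W - 469)*(2*W) = (-469 + W)*(2*W) = 2*W*(-469 + W))
v((t(sqrt(5 + 8), -3) - 82) + 176) + 39864 = 2*(((-3 + sqrt(5 + 8) - 3) - 82) + 176)*(-469 + (((-3 + sqrt(5 + 8) - 3) - 82) + 176)) + 39864 = 2*(((-3 + sqrt(13) - 3) - 82) + 176)*(-469 + (((-3 + sqrt(13) - 3) - 82) + 176)) + 39864 = 2*(((-6 + sqrt(13)) - 82) + 176)*(-469 + (((-6 + sqrt(13)) - 82) + 176)) + 39864 = 2*((-88 + sqrt(13)) + 176)*(-469 + ((-88 + sqrt(13)) + 176)) + 39864 = 2*(88 + sqrt(13))*(-469 + (88 + sqrt(13))) + 39864 = 2*(88 + sqrt(13))*(-381 + sqrt(13)) + 39864 = 2*(-381 + sqrt(13))*(88 + sqrt(13)) + 39864 = 39864 + 2*(-381 + sqrt(13))*(88 + sqrt(13))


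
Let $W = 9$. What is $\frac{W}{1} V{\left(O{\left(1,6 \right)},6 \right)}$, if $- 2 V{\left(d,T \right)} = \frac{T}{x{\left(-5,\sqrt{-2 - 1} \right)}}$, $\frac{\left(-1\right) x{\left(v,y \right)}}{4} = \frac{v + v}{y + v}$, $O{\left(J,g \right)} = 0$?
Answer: $\frac{27}{8} - \frac{27 i \sqrt{3}}{40} \approx 3.375 - 1.1691 i$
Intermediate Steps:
$x{\left(v,y \right)} = - \frac{8 v}{v + y}$ ($x{\left(v,y \right)} = - 4 \frac{v + v}{y + v} = - 4 \frac{2 v}{v + y} = - \frac{8 v}{v + y}$)
$V{\left(d,T \right)} = - \frac{T \left(- \frac{1}{8} + \frac{i \sqrt{3}}{40}\right)}{2}$ ($V{\left(d,T \right)} = - \frac{T \frac{1}{\left(-8\right) \left(-5\right) \frac{1}{-5 + \sqrt{-2 - 1}}}}{2} = - \frac{T \frac{1}{\left(-8\right) \left(-5\right) \frac{1}{-5 + \sqrt{-3}}}}{2} = - \frac{T \frac{1}{\left(-8\right) \left(-5\right) \frac{1}{-5 + i \sqrt{3}}}}{2} = - \frac{T \frac{1}{40 \frac{1}{-5 + i \sqrt{3}}}}{2} = - \frac{T \left(- \frac{1}{8} + \frac{i \sqrt{3}}{40}\right)}{2}$)
$\frac{W}{1} V{\left(O{\left(1,6 \right)},6 \right)} = \frac{9}{1} \cdot \frac{1}{80} \cdot 6 \left(5 - i \sqrt{3}\right) = 9 \cdot 1 \left(\frac{3}{8} - \frac{3 i \sqrt{3}}{40}\right) = 9 \left(\frac{3}{8} - \frac{3 i \sqrt{3}}{40}\right) = \frac{27}{8} - \frac{27 i \sqrt{3}}{40}$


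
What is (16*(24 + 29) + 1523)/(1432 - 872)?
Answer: 2371/560 ≈ 4.2339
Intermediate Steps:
(16*(24 + 29) + 1523)/(1432 - 872) = (16*53 + 1523)/560 = (848 + 1523)*(1/560) = 2371*(1/560) = 2371/560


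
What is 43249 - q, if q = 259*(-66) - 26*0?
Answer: 60343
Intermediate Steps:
q = -17094 (q = -17094 + 0 = -17094)
43249 - q = 43249 - 1*(-17094) = 43249 + 17094 = 60343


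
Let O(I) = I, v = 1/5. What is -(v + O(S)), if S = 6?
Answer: -31/5 ≈ -6.2000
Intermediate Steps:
v = ⅕ ≈ 0.20000
-(v + O(S)) = -(⅕ + 6) = -1*31/5 = -31/5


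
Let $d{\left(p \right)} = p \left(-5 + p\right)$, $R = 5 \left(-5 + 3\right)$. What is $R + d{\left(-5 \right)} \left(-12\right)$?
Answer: $-610$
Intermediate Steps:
$R = -10$ ($R = 5 \left(-2\right) = -10$)
$R + d{\left(-5 \right)} \left(-12\right) = -10 + - 5 \left(-5 - 5\right) \left(-12\right) = -10 + \left(-5\right) \left(-10\right) \left(-12\right) = -10 + 50 \left(-12\right) = -10 - 600 = -610$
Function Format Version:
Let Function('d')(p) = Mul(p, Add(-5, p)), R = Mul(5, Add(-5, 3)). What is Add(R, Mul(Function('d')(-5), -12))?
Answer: -610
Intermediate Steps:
R = -10 (R = Mul(5, -2) = -10)
Add(R, Mul(Function('d')(-5), -12)) = Add(-10, Mul(Mul(-5, Add(-5, -5)), -12)) = Add(-10, Mul(Mul(-5, -10), -12)) = Add(-10, Mul(50, -12)) = Add(-10, -600) = -610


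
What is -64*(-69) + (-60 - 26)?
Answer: 4330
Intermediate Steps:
-64*(-69) + (-60 - 26) = 4416 - 86 = 4330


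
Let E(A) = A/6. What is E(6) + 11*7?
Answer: 78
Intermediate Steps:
E(A) = A/6 (E(A) = A*(⅙) = A/6)
E(6) + 11*7 = (⅙)*6 + 11*7 = 1 + 77 = 78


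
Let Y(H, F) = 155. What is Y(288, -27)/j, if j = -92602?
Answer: -155/92602 ≈ -0.0016738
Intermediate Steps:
Y(288, -27)/j = 155/(-92602) = 155*(-1/92602) = -155/92602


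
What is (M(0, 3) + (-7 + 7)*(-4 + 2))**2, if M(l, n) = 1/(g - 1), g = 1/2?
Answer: 4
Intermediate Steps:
g = 1/2 ≈ 0.50000
M(l, n) = -2 (M(l, n) = 1/(1/2 - 1) = 1/(-1/2) = -2)
(M(0, 3) + (-7 + 7)*(-4 + 2))**2 = (-2 + (-7 + 7)*(-4 + 2))**2 = (-2 + 0*(-2))**2 = (-2 + 0)**2 = (-2)**2 = 4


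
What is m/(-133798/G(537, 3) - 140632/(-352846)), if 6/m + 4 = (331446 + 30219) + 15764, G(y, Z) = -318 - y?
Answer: 4763421/47009604209105 ≈ 1.0133e-7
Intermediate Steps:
m = 6/377425 (m = 6/(-4 + ((331446 + 30219) + 15764)) = 6/(-4 + (361665 + 15764)) = 6/(-4 + 377429) = 6/377425 ≈ 1.5897e-5)
m/(-133798/G(537, 3) - 140632/(-352846)) = 6/(377425*(-133798/(-318 - 1*537) - 140632/(-352846))) = 6/(377425*(-133798/(-318 - 537) - 140632*(-1/352846))) = 6/(377425*(-133798/(-855) + 70316/176423)) = 6/(377425*(-133798*(-1/855) + 70316/176423)) = 6/(377425*(7042/45 + 70316/176423)) = 6/(377425*(1245534986/7939035)) = (6/377425)*(7939035/1245534986) = 4763421/47009604209105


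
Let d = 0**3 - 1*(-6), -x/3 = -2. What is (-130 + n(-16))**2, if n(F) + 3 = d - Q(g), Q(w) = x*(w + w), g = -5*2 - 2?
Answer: 289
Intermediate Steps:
x = 6 (x = -3*(-2) = 6)
g = -12 (g = -10 - 2 = -12)
Q(w) = 12*w (Q(w) = 6*(w + w) = 6*(2*w) = 12*w)
d = 6 (d = 0 + 6 = 6)
n(F) = 147 (n(F) = -3 + (6 - 12*(-12)) = -3 + (6 - 1*(-144)) = -3 + (6 + 144) = -3 + 150 = 147)
(-130 + n(-16))**2 = (-130 + 147)**2 = 17**2 = 289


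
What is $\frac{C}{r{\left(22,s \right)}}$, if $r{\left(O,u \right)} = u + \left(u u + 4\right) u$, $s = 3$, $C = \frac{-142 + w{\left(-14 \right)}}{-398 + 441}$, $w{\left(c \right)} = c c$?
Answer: $\frac{9}{301} \approx 0.0299$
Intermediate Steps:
$w{\left(c \right)} = c^{2}$
$C = \frac{54}{43}$ ($C = \frac{-142 + \left(-14\right)^{2}}{-398 + 441} = \frac{-142 + 196}{43} = 54 \cdot \frac{1}{43} = \frac{54}{43} \approx 1.2558$)
$r{\left(O,u \right)} = u + u \left(4 + u^{2}\right)$ ($r{\left(O,u \right)} = u + \left(u^{2} + 4\right) u = u + \left(4 + u^{2}\right) u = u + u \left(4 + u^{2}\right)$)
$\frac{C}{r{\left(22,s \right)}} = \frac{54}{43 \cdot 3 \left(5 + 3^{2}\right)} = \frac{54}{43 \cdot 3 \left(5 + 9\right)} = \frac{54}{43 \cdot 3 \cdot 14} = \frac{54}{43 \cdot 42} = \frac{54}{43} \cdot \frac{1}{42} = \frac{9}{301}$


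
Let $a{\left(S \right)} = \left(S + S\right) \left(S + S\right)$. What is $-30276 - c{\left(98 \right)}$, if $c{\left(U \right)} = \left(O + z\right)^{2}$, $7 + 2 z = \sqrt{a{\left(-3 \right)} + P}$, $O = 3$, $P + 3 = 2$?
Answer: $-30285 + \frac{\sqrt{35}}{2} \approx -30282.0$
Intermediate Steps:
$P = -1$ ($P = -3 + 2 = -1$)
$a{\left(S \right)} = 4 S^{2}$ ($a{\left(S \right)} = 2 S 2 S = 4 S^{2}$)
$z = - \frac{7}{2} + \frac{\sqrt{35}}{2}$ ($z = - \frac{7}{2} + \frac{\sqrt{4 \left(-3\right)^{2} - 1}}{2} = - \frac{7}{2} + \frac{\sqrt{4 \cdot 9 - 1}}{2} = - \frac{7}{2} + \frac{\sqrt{36 - 1}}{2} = - \frac{7}{2} + \frac{\sqrt{35}}{2} \approx -0.54196$)
$c{\left(U \right)} = \left(- \frac{1}{2} + \frac{\sqrt{35}}{2}\right)^{2}$ ($c{\left(U \right)} = \left(3 - \left(\frac{7}{2} - \frac{\sqrt{35}}{2}\right)\right)^{2} = \left(- \frac{1}{2} + \frac{\sqrt{35}}{2}\right)^{2}$)
$-30276 - c{\left(98 \right)} = -30276 - \left(9 - \frac{\sqrt{35}}{2}\right) = -30285 + \frac{\sqrt{35}}{2}$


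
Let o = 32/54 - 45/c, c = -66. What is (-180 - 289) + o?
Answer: -277829/594 ≈ -467.73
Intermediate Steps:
o = 757/594 (o = 32/54 - 45/(-66) = 32*(1/54) - 45*(-1/66) = 16/27 + 15/22 = 757/594 ≈ 1.2744)
(-180 - 289) + o = (-180 - 289) + 757/594 = -469 + 757/594 = -277829/594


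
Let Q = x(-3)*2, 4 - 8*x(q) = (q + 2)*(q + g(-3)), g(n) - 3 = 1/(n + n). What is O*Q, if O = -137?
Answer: -3151/24 ≈ -131.29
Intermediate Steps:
g(n) = 3 + 1/(2*n) (g(n) = 3 + 1/(n + n) = 3 + 1/(2*n))
x(q) = ½ - (2 + q)*(17/6 + q)/8 (x(q) = ½ - (q + 2)*(q + (3 + (½)/(-3)))/8 = ½ - (2 + q)*(q + (3 + (½)*(-⅓)))/8 = ½ - (2 + q)*(q + (3 - ⅙))/8 = ½ - (2 + q)*(q + 17/6)/8 = ½ - (2 + q)*(17/6 + q)/8)
Q = 23/24 (Q = (-5/24 - 29/48*(-3) - ⅛*(-3)²)*2 = (-5/24 + 29/16 - ⅛*9)*2 = (-5/24 + 29/16 - 9/8)*2 = (23/48)*2 = 23/24 ≈ 0.95833)
O*Q = -137*23/24 = -3151/24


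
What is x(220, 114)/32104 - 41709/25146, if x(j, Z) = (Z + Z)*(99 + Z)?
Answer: -2454904/16818483 ≈ -0.14596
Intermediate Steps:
x(j, Z) = 2*Z*(99 + Z) (x(j, Z) = (2*Z)*(99 + Z) = 2*Z*(99 + Z))
x(220, 114)/32104 - 41709/25146 = (2*114*(99 + 114))/32104 - 41709/25146 = (2*114*213)*(1/32104) - 41709*1/25146 = 48564*(1/32104) - 13903/8382 = 12141/8026 - 13903/8382 = -2454904/16818483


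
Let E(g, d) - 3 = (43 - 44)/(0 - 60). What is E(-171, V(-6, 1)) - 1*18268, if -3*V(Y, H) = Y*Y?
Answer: -1095899/60 ≈ -18265.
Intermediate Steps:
V(Y, H) = -Y²/3 (V(Y, H) = -Y*Y/3 = -Y²/3)
E(g, d) = 181/60 (E(g, d) = 3 + (43 - 44)/(0 - 60) = 3 - 1/(-60) = 3 - 1*(-1/60) = 3 + 1/60 = 181/60)
E(-171, V(-6, 1)) - 1*18268 = 181/60 - 1*18268 = 181/60 - 18268 = -1095899/60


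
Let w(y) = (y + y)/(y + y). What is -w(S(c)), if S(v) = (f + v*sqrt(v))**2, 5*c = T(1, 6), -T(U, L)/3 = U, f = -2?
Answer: -1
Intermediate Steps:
T(U, L) = -3*U
c = -3/5 (c = (-3*1)/5 = (1/5)*(-3) = -3/5 ≈ -0.60000)
S(v) = (-2 + v**(3/2))**2 (S(v) = (-2 + v*sqrt(v))**2 = (-2 + v**(3/2))**2)
w(y) = 1 (w(y) = (2*y)/((2*y)) = (2*y)*(1/(2*y)) = 1)
-w(S(c)) = -1*1 = -1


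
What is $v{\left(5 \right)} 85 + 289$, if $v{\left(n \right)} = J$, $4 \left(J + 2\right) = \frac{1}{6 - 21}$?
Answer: $\frac{1411}{12} \approx 117.58$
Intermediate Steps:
$J = - \frac{121}{60}$ ($J = -2 + \frac{1}{4 \left(6 - 21\right)} = -2 + \frac{1}{4 \left(-15\right)} = -2 + \frac{1}{4} \left(- \frac{1}{15}\right) = -2 - \frac{1}{60} = - \frac{121}{60} \approx -2.0167$)
$v{\left(n \right)} = - \frac{121}{60}$
$v{\left(5 \right)} 85 + 289 = \left(- \frac{121}{60}\right) 85 + 289 = - \frac{2057}{12} + 289 = \frac{1411}{12}$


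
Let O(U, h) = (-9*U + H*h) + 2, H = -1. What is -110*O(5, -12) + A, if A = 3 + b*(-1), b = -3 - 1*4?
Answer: 3420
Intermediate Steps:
b = -7 (b = -3 - 4 = -7)
A = 10 (A = 3 - 7*(-1) = 3 + 7 = 10)
O(U, h) = 2 - h - 9*U (O(U, h) = (-9*U - h) + 2 = (-h - 9*U) + 2 = 2 - h - 9*U)
-110*O(5, -12) + A = -110*(2 - 1*(-12) - 9*5) + 10 = -110*(2 + 12 - 45) + 10 = -110*(-31) + 10 = 3410 + 10 = 3420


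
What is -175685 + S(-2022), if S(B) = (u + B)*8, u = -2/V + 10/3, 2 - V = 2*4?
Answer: -575495/3 ≈ -1.9183e+5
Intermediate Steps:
V = -6 (V = 2 - 2*4 = 2 - 1*8 = 2 - 8 = -6)
u = 11/3 (u = -2/(-6) + 10/3 = -2*(-⅙) + 10*(⅓) = ⅓ + 10/3 = 11/3 ≈ 3.6667)
S(B) = 88/3 + 8*B (S(B) = (11/3 + B)*8 = 88/3 + 8*B)
-175685 + S(-2022) = -175685 + (88/3 + 8*(-2022)) = -175685 + (88/3 - 16176) = -175685 - 48440/3 = -575495/3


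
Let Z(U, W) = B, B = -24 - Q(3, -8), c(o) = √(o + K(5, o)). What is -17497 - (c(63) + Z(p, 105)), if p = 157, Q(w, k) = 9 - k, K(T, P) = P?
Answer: -17456 - 3*√14 ≈ -17467.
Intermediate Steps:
c(o) = √2*√o (c(o) = √(o + o) = √(2*o) = √2*√o)
B = -41 (B = -24 - (9 - 1*(-8)) = -24 - (9 + 8) = -24 - 1*17 = -24 - 17 = -41)
Z(U, W) = -41
-17497 - (c(63) + Z(p, 105)) = -17497 - (√2*√63 - 41) = -17497 - (√2*(3*√7) - 41) = -17497 - (3*√14 - 41) = -17497 - (-41 + 3*√14) = -17497 + (41 - 3*√14) = -17456 - 3*√14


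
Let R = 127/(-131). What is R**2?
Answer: 16129/17161 ≈ 0.93986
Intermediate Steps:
R = -127/131 (R = 127*(-1/131) = -127/131 ≈ -0.96947)
R**2 = (-127/131)**2 = 16129/17161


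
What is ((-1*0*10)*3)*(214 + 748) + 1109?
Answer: 1109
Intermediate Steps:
((-1*0*10)*3)*(214 + 748) + 1109 = ((0*10)*3)*962 + 1109 = (0*3)*962 + 1109 = 0*962 + 1109 = 0 + 1109 = 1109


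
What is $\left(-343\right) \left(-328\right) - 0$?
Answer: $112504$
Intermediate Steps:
$\left(-343\right) \left(-328\right) - 0 = 112504 + 0 = 112504$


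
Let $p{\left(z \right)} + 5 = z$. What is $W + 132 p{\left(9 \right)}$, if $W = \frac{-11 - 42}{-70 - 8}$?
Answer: $\frac{41237}{78} \approx 528.68$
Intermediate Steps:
$W = \frac{53}{78}$ ($W = - \frac{53}{-78} = \left(-53\right) \left(- \frac{1}{78}\right) = \frac{53}{78} \approx 0.67949$)
$p{\left(z \right)} = -5 + z$
$W + 132 p{\left(9 \right)} = \frac{53}{78} + 132 \left(-5 + 9\right) = \frac{53}{78} + 132 \cdot 4 = \frac{53}{78} + 528 = \frac{41237}{78}$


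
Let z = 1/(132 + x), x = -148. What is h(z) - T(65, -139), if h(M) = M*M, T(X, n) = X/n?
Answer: 16779/35584 ≈ 0.47153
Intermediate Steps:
z = -1/16 (z = 1/(132 - 148) = 1/(-16) = -1/16 ≈ -0.062500)
h(M) = M²
h(z) - T(65, -139) = (-1/16)² - 65/(-139) = 1/256 - 65*(-1)/139 = 1/256 - 1*(-65/139) = 1/256 + 65/139 = 16779/35584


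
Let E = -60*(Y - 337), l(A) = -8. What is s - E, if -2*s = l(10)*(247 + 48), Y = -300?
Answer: -37040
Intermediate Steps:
E = 38220 (E = -60*(-300 - 337) = -60*(-637) = 38220)
s = 1180 (s = -(-4)*(247 + 48) = -(-4)*295 = -½*(-2360) = 1180)
s - E = 1180 - 1*38220 = 1180 - 38220 = -37040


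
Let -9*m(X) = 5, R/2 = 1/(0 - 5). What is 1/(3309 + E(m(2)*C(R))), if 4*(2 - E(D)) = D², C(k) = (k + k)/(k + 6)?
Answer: 15876/52565411 ≈ 0.00030202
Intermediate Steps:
R = -⅖ (R = 2/(0 - 5) = 2/(-5) = 2*(-⅕) = -⅖ ≈ -0.40000)
m(X) = -5/9 (m(X) = -⅑*5 = -5/9)
C(k) = 2*k/(6 + k) (C(k) = (2*k)/(6 + k) = 2*k/(6 + k))
E(D) = 2 - D²/4
1/(3309 + E(m(2)*C(R))) = 1/(3309 + (2 - 16/(81*(6 - ⅖)²)/4)) = 1/(3309 + (2 - (-10*(-2)/(9*5*28/5))²/4)) = 1/(3309 + (2 - (-10*(-2)*5/(9*5*28))²/4)) = 1/(3309 + (2 - (-5/9*(-⅐))²/4)) = 1/(3309 + (2 - (5/63)²/4)) = 1/(3309 + (2 - ¼*25/3969)) = 1/(3309 + (2 - 25/15876)) = 1/(3309 + 31727/15876) = 1/(52565411/15876) = 15876/52565411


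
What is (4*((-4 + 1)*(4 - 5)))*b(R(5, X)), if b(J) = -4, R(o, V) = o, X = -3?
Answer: -48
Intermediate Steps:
(4*((-4 + 1)*(4 - 5)))*b(R(5, X)) = (4*((-4 + 1)*(4 - 5)))*(-4) = (4*(-3*(-1)))*(-4) = (4*3)*(-4) = 12*(-4) = -48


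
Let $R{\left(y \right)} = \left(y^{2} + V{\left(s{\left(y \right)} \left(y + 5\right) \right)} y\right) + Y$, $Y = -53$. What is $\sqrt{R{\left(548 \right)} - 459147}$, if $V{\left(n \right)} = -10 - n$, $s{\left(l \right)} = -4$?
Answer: $130 \sqrt{62} \approx 1023.6$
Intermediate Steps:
$R{\left(y \right)} = -53 + y^{2} + y \left(10 + 4 y\right)$ ($R{\left(y \right)} = \left(y^{2} + \left(-10 - - 4 \left(y + 5\right)\right) y\right) - 53 = \left(y^{2} + \left(-10 - - 4 \left(5 + y\right)\right) y\right) - 53 = \left(y^{2} + \left(-10 - \left(-20 - 4 y\right)\right) y\right) - 53 = \left(y^{2} + \left(-10 + \left(20 + 4 y\right)\right) y\right) - 53 = \left(y^{2} + \left(10 + 4 y\right) y\right) - 53 = \left(y^{2} + y \left(10 + 4 y\right)\right) - 53 = -53 + y^{2} + y \left(10 + 4 y\right)$)
$\sqrt{R{\left(548 \right)} - 459147} = \sqrt{\left(-53 + 5 \cdot 548^{2} + 10 \cdot 548\right) - 459147} = \sqrt{\left(-53 + 5 \cdot 300304 + 5480\right) - 459147} = \sqrt{\left(-53 + 1501520 + 5480\right) - 459147} = \sqrt{1506947 - 459147} = \sqrt{1047800} = 130 \sqrt{62}$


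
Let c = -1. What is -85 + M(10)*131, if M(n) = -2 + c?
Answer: -478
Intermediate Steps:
M(n) = -3 (M(n) = -2 - 1 = -3)
-85 + M(10)*131 = -85 - 3*131 = -85 - 393 = -478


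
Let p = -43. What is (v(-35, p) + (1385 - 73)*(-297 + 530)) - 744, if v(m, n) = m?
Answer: 304917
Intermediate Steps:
(v(-35, p) + (1385 - 73)*(-297 + 530)) - 744 = (-35 + (1385 - 73)*(-297 + 530)) - 744 = (-35 + 1312*233) - 744 = (-35 + 305696) - 744 = 305661 - 744 = 304917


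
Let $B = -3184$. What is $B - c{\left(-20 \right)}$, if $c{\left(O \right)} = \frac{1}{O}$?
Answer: $- \frac{63679}{20} \approx -3183.9$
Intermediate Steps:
$B - c{\left(-20 \right)} = -3184 - \frac{1}{-20} = -3184 - - \frac{1}{20} = -3184 + \frac{1}{20} = - \frac{63679}{20}$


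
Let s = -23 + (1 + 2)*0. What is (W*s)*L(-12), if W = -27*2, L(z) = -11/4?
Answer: -6831/2 ≈ -3415.5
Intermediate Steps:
s = -23 (s = -23 + 3*0 = -23 + 0 = -23)
L(z) = -11/4 (L(z) = -11*¼ = -11/4)
W = -54
(W*s)*L(-12) = -54*(-23)*(-11/4) = 1242*(-11/4) = -6831/2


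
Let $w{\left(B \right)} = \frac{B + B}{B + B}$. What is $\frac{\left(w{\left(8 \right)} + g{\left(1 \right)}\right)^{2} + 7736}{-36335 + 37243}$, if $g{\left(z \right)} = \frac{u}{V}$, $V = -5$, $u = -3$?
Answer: $\frac{48366}{5675} \approx 8.5226$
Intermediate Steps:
$w{\left(B \right)} = 1$ ($w{\left(B \right)} = \frac{2 B}{2 B} = 2 B \frac{1}{2 B} = 1$)
$g{\left(z \right)} = \frac{3}{5}$ ($g{\left(z \right)} = - \frac{3}{-5} = \left(-3\right) \left(- \frac{1}{5}\right) = \frac{3}{5}$)
$\frac{\left(w{\left(8 \right)} + g{\left(1 \right)}\right)^{2} + 7736}{-36335 + 37243} = \frac{\left(1 + \frac{3}{5}\right)^{2} + 7736}{-36335 + 37243} = \frac{\left(\frac{8}{5}\right)^{2} + 7736}{908} = \left(\frac{64}{25} + 7736\right) \frac{1}{908} = \frac{193464}{25} \cdot \frac{1}{908} = \frac{48366}{5675}$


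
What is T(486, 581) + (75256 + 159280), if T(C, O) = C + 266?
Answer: 235288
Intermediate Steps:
T(C, O) = 266 + C
T(486, 581) + (75256 + 159280) = (266 + 486) + (75256 + 159280) = 752 + 234536 = 235288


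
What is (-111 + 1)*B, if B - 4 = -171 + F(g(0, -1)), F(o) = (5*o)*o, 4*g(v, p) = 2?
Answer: 36465/2 ≈ 18233.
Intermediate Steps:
g(v, p) = 1/2 (g(v, p) = (1/4)*2 = 1/2)
F(o) = 5*o**2
B = -663/4 (B = 4 + (-171 + 5*(1/2)**2) = 4 + (-171 + 5*(1/4)) = 4 + (-171 + 5/4) = 4 - 679/4 = -663/4 ≈ -165.75)
(-111 + 1)*B = (-111 + 1)*(-663/4) = -110*(-663/4) = 36465/2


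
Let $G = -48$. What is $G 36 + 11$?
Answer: $-1717$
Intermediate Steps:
$G 36 + 11 = \left(-48\right) 36 + 11 = -1728 + 11 = -1717$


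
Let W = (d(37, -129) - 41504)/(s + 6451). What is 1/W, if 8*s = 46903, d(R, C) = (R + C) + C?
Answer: -98511/333800 ≈ -0.29512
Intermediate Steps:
d(R, C) = R + 2*C (d(R, C) = (C + R) + C = R + 2*C)
s = 46903/8 (s = (⅛)*46903 = 46903/8 ≈ 5862.9)
W = -333800/98511 (W = ((37 + 2*(-129)) - 41504)/(46903/8 + 6451) = ((37 - 258) - 41504)/(98511/8) = (-221 - 41504)*(8/98511) = -41725*8/98511 = -333800/98511 ≈ -3.3885)
1/W = 1/(-333800/98511) = -98511/333800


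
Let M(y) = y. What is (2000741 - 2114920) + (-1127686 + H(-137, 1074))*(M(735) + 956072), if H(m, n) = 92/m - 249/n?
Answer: -52919596046264675/49046 ≈ -1.0790e+12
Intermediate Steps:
H(m, n) = -249/n + 92/m
(2000741 - 2114920) + (-1127686 + H(-137, 1074))*(M(735) + 956072) = (2000741 - 2114920) + (-1127686 + (-249/1074 + 92/(-137)))*(735 + 956072) = -114179 + (-1127686 + (-249*1/1074 + 92*(-1/137)))*956807 = -114179 + (-1127686 + (-83/358 - 92/137))*956807 = -114179 + (-1127686 - 44307/49046)*956807 = -114179 - 55308531863/49046*956807 = -114179 - 52919590446241441/49046 = -52919596046264675/49046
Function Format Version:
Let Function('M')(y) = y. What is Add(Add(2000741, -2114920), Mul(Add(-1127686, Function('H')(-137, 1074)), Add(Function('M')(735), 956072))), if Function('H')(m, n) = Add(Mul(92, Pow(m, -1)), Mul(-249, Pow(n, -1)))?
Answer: Rational(-52919596046264675, 49046) ≈ -1.0790e+12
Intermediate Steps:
Function('H')(m, n) = Add(Mul(-249, Pow(n, -1)), Mul(92, Pow(m, -1)))
Add(Add(2000741, -2114920), Mul(Add(-1127686, Function('H')(-137, 1074)), Add(Function('M')(735), 956072))) = Add(Add(2000741, -2114920), Mul(Add(-1127686, Add(Mul(-249, Pow(1074, -1)), Mul(92, Pow(-137, -1)))), Add(735, 956072))) = Add(-114179, Mul(Add(-1127686, Add(Mul(-249, Rational(1, 1074)), Mul(92, Rational(-1, 137)))), 956807)) = Add(-114179, Mul(Add(-1127686, Add(Rational(-83, 358), Rational(-92, 137))), 956807)) = Add(-114179, Mul(Add(-1127686, Rational(-44307, 49046)), 956807)) = Add(-114179, Mul(Rational(-55308531863, 49046), 956807)) = Add(-114179, Rational(-52919590446241441, 49046)) = Rational(-52919596046264675, 49046)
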